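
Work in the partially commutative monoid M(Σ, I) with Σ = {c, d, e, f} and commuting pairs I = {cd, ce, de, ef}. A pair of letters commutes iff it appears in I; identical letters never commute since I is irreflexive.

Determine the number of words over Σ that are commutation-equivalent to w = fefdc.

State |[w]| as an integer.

drop 0:f onto floor
drop 1:e onto floor
drop 2:f onto {0:f}
drop 3:d onto {2:f}
drop 4:c onto {2:f}
ground layer = {0:f, 1:e}
drop-orders for the pieces not yet dropped (sum over which currently-grounded one goes next):
  1 to go: {1} 1  {3} 1  {4} 1
  2 to go: {1,3} 2  {1,4} 2  {3,4} 2
  3 to go: {1,3,4} 6  {2,3,4} 2
  if 0:f drops first: 8 orders
  if 1:e drops first: 2 orders
heap linearizations: 10

10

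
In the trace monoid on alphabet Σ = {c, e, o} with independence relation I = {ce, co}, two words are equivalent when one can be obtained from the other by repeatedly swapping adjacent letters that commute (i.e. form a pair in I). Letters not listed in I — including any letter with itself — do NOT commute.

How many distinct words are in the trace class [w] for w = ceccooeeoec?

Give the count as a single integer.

0(c) covers ∅
1(e) covers ∅
2(c) covers 0:c
3(c) covers 2:c
4(o) covers 1:e
5(o) covers 4:o
6(e) covers 5:o
7(e) covers 6:e
8(o) covers 7:e
9(e) covers 8:o
10(c) covers 3:c
floor of heap: 0:c, 1:e
completions by unplaced set U, small U first (add the entries for U minus each lowest piece of U):
  |U|=1: {9}:1  {10}:1
  |U|=2: {3,10}:1  {8,9}:1  {9,10}:2
  |U|=3: {2,3,10}:1  {3,9,10}:3  {7,8,9}:1  {8,9,10}:3
  |U|=4: {0,2,3,10}:1  {2,3,9,10}:4  {3,8,9,10}:6  {6,7,8,9}:1  {7,8,9,10}:4
  |U|=5: {0,2,3,9,10}:5  {2,3,8,9,10}:10  {3,7,8,9,10}:10  {5,6,7,8,9}:1  {6,7,8,9,10}:5
  |U|=6: {0,2,3,8,9,10}:15  {2,3,7,8,9,10}:20  {3,6,7,8,9,10}:15  {4,5,6,7,8,9}:1  {5,6,7,8,9,10}:6
  |U|=7: {0,2,3,7,8,9,10}:35  {1,4,5,6,7,8,9}:1  {2,3,6,7,8,9,10}:35  {3,5,6,7,8,9,10}:21  {4,5,6,7,8,9,10}:7
  |U|=8: {0,2,3,6,7,8,9,10}:70  {1,4,5,6,7,8,9,10}:8  {2,3,5,6,7,8,9,10}:56  {3,4,5,6,7,8,9,10}:28
  |U|=9: {0,2,3,5,6,7,8,9,10}:126  {1,3,4,5,6,7,8,9,10}:36  {2,3,4,5,6,7,8,9,10}:84
  start at 0(c): 120
  start at 1(e): 210
sum over floor = 330

330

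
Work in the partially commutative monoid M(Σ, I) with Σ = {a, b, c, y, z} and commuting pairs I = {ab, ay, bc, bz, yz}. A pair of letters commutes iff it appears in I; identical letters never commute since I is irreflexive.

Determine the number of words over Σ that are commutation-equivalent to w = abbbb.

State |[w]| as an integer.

#0=a has no predecessor
#1=b has no predecessor
#2=b depends on [1:b]
#3=b depends on [2:b]
#4=b depends on [3:b]
sources: [0:a, 1:b]
N(rest) = Σ N(rest − s) over sources s of rest; N(one piece) = 1:
  size 1 → [0]=1  [4]=1
  size 2 → [0,4]=2  [3,4]=1
  size 3 → [0,3,4]=3  [2,3,4]=1
  first=0(a) contributes 1
  first=1(b) contributes 4
|[w]| = 5

5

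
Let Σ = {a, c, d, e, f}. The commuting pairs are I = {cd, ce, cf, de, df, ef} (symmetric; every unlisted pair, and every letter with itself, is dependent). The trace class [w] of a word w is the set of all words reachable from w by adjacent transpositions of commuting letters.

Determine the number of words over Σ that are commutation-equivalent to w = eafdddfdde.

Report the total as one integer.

#0=e has no predecessor
#1=a depends on [0:e]
#2=f depends on [1:a]
#3=d depends on [1:a]
#4=d depends on [3:d]
#5=d depends on [4:d]
#6=f depends on [2:f]
#7=d depends on [5:d]
#8=d depends on [7:d]
#9=e depends on [1:a]
sources: [0:e]
N(rest) = Σ N(rest − s) over sources s of rest; N(one piece) = 1:
  size 1 → [6]=1  [8]=1  [9]=1
  size 2 → [2,6]=1  [6,8]=2  [6,9]=2  [7,8]=1  [8,9]=2
  size 3 → [2,6,8]=3  [2,6,9]=3  [5,7,8]=1  [6,7,8]=3  [6,8,9]=6  [7,8,9]=3
  size 4 → [2,6,7,8]=6  [2,6,8,9]=12  [4,5,7,8]=1  [5,6,7,8]=4  [5,7,8,9]=4  [6,7,8,9]=12
  size 5 → [2,5,6,7,8]=10  [2,6,7,8,9]=30  [3,4,5,7,8]=1  [4,5,6,7,8]=5  [4,5,7,8,9]=5  [5,6,7,8,9]=20
  size 6 → [2,4,5,6,7,8]=15  [2,5,6,7,8,9]=60  [3,4,5,6,7,8]=6  [3,4,5,7,8,9]=6  [4,5,6,7,8,9]=30
  size 7 → [2,3,4,5,6,7,8]=21  [2,4,5,6,7,8,9]=105  [3,4,5,6,7,8,9]=42
  size 8 → [2,3,4,5,6,7,8,9]=168
  first=0(e) contributes 168

168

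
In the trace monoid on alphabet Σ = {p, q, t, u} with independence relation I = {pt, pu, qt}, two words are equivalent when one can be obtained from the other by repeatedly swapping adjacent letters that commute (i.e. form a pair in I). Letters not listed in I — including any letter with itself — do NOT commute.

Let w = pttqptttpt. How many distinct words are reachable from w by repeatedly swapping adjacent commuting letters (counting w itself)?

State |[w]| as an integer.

#0=p has no predecessor
#1=t has no predecessor
#2=t depends on [1:t]
#3=q depends on [0:p]
#4=p depends on [3:q]
#5=t depends on [2:t]
#6=t depends on [5:t]
#7=t depends on [6:t]
#8=p depends on [4:p]
#9=t depends on [7:t]
sources: [0:p, 1:t]
N(rest) = Σ N(rest − s) over sources s of rest; N(one piece) = 1:
  size 1 → [8]=1  [9]=1
  size 2 → [4,8]=1  [7,9]=1  [8,9]=2
  size 3 → [3,4,8]=1  [4,8,9]=3  [6,7,9]=1  [7,8,9]=3
  size 4 → [0,3,4,8]=1  [3,4,8,9]=4  [4,7,8,9]=6  [5,6,7,9]=1  [6,7,8,9]=4
  size 5 → [0,3,4,8,9]=5  [2,5,6,7,9]=1  [3,4,7,8,9]=10  [4,6,7,8,9]=10  [5,6,7,8,9]=5
  size 6 → [0,3,4,7,8,9]=15  [1,2,5,6,7,9]=1  [2,5,6,7,8,9]=6  [3,4,6,7,8,9]=20  [4,5,6,7,8,9]=15
  size 7 → [0,3,4,6,7,8,9]=35  [1,2,5,6,7,8,9]=7  [2,4,5,6,7,8,9]=21  [3,4,5,6,7,8,9]=35
  size 8 → [0,3,4,5,6,7,8,9]=70  [1,2,4,5,6,7,8,9]=28  [2,3,4,5,6,7,8,9]=56
  first=0(p) contributes 84
  first=1(t) contributes 126
|[w]| = 210

210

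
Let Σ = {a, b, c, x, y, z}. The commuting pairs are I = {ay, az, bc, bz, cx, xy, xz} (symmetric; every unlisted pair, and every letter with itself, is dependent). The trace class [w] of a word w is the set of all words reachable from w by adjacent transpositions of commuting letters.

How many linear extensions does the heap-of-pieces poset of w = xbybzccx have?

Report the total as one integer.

0(x) covers ∅
1(b) covers 0:x
2(y) covers 1:b
3(b) covers 2:y
4(z) covers 2:y
5(c) covers 4:z
6(c) covers 5:c
7(x) covers 3:b
floor of heap: 0:x
completions by unplaced set U, small U first (add the entries for U minus each lowest piece of U):
  |U|=1: {6}:1  {7}:1
  |U|=2: {3,7}:1  {5,6}:1  {6,7}:2
  |U|=3: {3,6,7}:3  {4,5,6}:1  {5,6,7}:3
  |U|=4: {3,5,6,7}:6  {4,5,6,7}:4
  |U|=5: {3,4,5,6,7}:10
  |U|=6: {2,3,4,5,6,7}:10
  start at 0(x): 10

10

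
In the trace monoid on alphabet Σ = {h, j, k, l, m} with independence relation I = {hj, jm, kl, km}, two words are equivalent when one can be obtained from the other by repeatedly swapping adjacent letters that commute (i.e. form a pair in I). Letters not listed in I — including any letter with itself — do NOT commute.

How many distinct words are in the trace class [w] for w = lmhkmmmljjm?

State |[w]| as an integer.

16

0(l) covers ∅
1(m) covers 0:l
2(h) covers 1:m
3(k) covers 2:h
4(m) covers 2:h
5(m) covers 4:m
6(m) covers 5:m
7(l) covers 6:m
8(j) covers 3:k, 7:l
9(j) covers 8:j
10(m) covers 7:l
floor of heap: 0:l
completions by unplaced set U, small U first (add the entries for U minus each lowest piece of U):
  |U|=1: {9}:1  {10}:1
  |U|=2: {8,9}:1  {9,10}:2
  |U|=3: {3,8,9}:1  {8,9,10}:3
  |U|=4: {3,8,9,10}:4  {7,8,9,10}:3
  |U|=5: {3,7,8,9,10}:7  {6,7,8,9,10}:3
  |U|=6: {3,6,7,8,9,10}:10  {5,6,7,8,9,10}:3
  |U|=7: {3,5,6,7,8,9,10}:13  {4,5,6,7,8,9,10}:3
  |U|=8: {3,4,5,6,7,8,9,10}:16
  |U|=9: {2,3,4,5,6,7,8,9,10}:16
  start at 0(l): 16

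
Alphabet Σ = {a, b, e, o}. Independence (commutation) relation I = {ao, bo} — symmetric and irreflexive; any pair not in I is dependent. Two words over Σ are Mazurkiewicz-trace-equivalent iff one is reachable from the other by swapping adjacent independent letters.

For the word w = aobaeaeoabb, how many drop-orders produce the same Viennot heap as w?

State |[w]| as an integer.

drop 0:a onto floor
drop 1:o onto floor
drop 2:b onto {0:a}
drop 3:a onto {2:b}
drop 4:e onto {1:o, 3:a}
drop 5:a onto {4:e}
drop 6:e onto {5:a}
drop 7:o onto {6:e}
drop 8:a onto {6:e}
drop 9:b onto {8:a}
drop 10:b onto {9:b}
ground layer = {0:a, 1:o}
drop-orders for the pieces not yet dropped (sum over which currently-grounded one goes next):
  1 to go: {7} 1  {10} 1
  2 to go: {7,10} 2  {9,10} 1
  3 to go: {7,9,10} 3  {8,9,10} 1
  4 to go: {7,8,9,10} 4
  5 to go: {6,7,8,9,10} 4
  6 to go: {5,6,7,8,9,10} 4
  7 to go: {4,5,6,7,8,9,10} 4
  8 to go: {1,4,5,6,7,8,9,10} 4  {3,4,5,6,7,8,9,10} 4
  9 to go: {1,3,4,5,6,7,8,9,10} 8  {2,3,4,5,6,7,8,9,10} 4
  if 0:a drops first: 12 orders
  if 1:o drops first: 4 orders
heap linearizations: 16

16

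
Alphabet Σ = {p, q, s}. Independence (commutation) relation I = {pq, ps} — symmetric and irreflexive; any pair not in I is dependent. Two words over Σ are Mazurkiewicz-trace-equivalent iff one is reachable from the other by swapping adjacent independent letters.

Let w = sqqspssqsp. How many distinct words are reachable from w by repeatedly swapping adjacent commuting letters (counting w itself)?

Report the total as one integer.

0(s) covers ∅
1(q) covers 0:s
2(q) covers 1:q
3(s) covers 2:q
4(p) covers ∅
5(s) covers 3:s
6(s) covers 5:s
7(q) covers 6:s
8(s) covers 7:q
9(p) covers 4:p
floor of heap: 0:s, 4:p
completions by unplaced set U, small U first (add the entries for U minus each lowest piece of U):
  |U|=1: {8}:1  {9}:1
  |U|=2: {4,9}:1  {7,8}:1  {8,9}:2
  |U|=3: {4,8,9}:3  {6,7,8}:1  {7,8,9}:3
  |U|=4: {4,7,8,9}:6  {5,6,7,8}:1  {6,7,8,9}:4
  |U|=5: {3,5,6,7,8}:1  {4,6,7,8,9}:10  {5,6,7,8,9}:5
  |U|=6: {2,3,5,6,7,8}:1  {3,5,6,7,8,9}:6  {4,5,6,7,8,9}:15
  |U|=7: {1,2,3,5,6,7,8}:1  {2,3,5,6,7,8,9}:7  {3,4,5,6,7,8,9}:21
  |U|=8: {0,1,2,3,5,6,7,8}:1  {1,2,3,5,6,7,8,9}:8  {2,3,4,5,6,7,8,9}:28
  start at 0(s): 36
  start at 4(p): 9
sum over floor = 45

45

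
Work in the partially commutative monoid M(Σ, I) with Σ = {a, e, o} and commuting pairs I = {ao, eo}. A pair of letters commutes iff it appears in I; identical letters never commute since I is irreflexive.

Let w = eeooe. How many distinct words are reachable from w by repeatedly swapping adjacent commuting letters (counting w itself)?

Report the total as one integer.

10

#0=e has no predecessor
#1=e depends on [0:e]
#2=o has no predecessor
#3=o depends on [2:o]
#4=e depends on [1:e]
sources: [0:e, 2:o]
N(rest) = Σ N(rest − s) over sources s of rest; N(one piece) = 1:
  size 1 → [3]=1  [4]=1
  size 2 → [1,4]=1  [2,3]=1  [3,4]=2
  size 3 → [0,1,4]=1  [1,3,4]=3  [2,3,4]=3
  first=0(e) contributes 6
  first=2(o) contributes 4
|[w]| = 10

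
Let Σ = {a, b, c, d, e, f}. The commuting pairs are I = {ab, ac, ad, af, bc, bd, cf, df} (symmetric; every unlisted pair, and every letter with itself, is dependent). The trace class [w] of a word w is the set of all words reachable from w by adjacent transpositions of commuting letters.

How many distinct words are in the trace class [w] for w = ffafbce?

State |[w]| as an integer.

30

piece 0:f — minimal
piece 1:f rests on {0:f}
piece 2:a — minimal
piece 3:f rests on {1:f}
piece 4:b rests on {3:f}
piece 5:c — minimal
piece 6:e rests on {2:a, 4:b, 5:c}
minimal pieces: {0:f, 2:a, 5:c}
ways to finish when only these pieces remain (= sum over removing one remaining piece with nothing left below it):
  1 left: {6}→1
  2 left: {2,6}→1  {4,6}→1  {5,6}→1
  3 left: {2,4,6}→2  {2,5,6}→2  {3,4,6}→1  {4,5,6}→2
  4 left: {1,3,4,6}→1  {2,3,4,6}→3  {2,4,5,6}→6  {3,4,5,6}→3
  5 left: {0,1,3,4,6}→1  {1,2,3,4,6}→4  {1,3,4,5,6}→4  {2,3,4,5,6}→12
  placing 0:f first → 20 extensions
  placing 2:a first → 5 extensions
  placing 5:c first → 5 extensions
total linear extensions = 30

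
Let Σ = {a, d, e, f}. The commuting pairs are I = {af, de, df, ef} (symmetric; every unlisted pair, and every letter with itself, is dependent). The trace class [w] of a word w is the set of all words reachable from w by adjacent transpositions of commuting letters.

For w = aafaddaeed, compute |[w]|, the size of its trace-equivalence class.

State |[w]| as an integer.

30

drop 0:a onto floor
drop 1:a onto {0:a}
drop 2:f onto floor
drop 3:a onto {1:a}
drop 4:d onto {3:a}
drop 5:d onto {4:d}
drop 6:a onto {5:d}
drop 7:e onto {6:a}
drop 8:e onto {7:e}
drop 9:d onto {6:a}
ground layer = {0:a, 2:f}
drop-orders for the pieces not yet dropped (sum over which currently-grounded one goes next):
  1 to go: {2} 1  {8} 1  {9} 1
  2 to go: {2,8} 2  {2,9} 2  {7,8} 1  {8,9} 2
  3 to go: {2,7,8} 3  {2,8,9} 6  {7,8,9} 3
  4 to go: {2,7,8,9} 12  {6,7,8,9} 3
  5 to go: {2,6,7,8,9} 15  {5,6,7,8,9} 3
  6 to go: {2,5,6,7,8,9} 18  {4,5,6,7,8,9} 3
  7 to go: {2,4,5,6,7,8,9} 21  {3,4,5,6,7,8,9} 3
  8 to go: {1,3,4,5,6,7,8,9} 3  {2,3,4,5,6,7,8,9} 24
  if 0:a drops first: 27 orders
  if 2:f drops first: 3 orders
heap linearizations: 30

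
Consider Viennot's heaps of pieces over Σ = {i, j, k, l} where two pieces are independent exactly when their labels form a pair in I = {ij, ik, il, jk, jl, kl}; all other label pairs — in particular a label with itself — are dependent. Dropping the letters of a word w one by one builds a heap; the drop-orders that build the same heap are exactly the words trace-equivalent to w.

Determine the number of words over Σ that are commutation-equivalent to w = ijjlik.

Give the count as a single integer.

180

#0=i has no predecessor
#1=j has no predecessor
#2=j depends on [1:j]
#3=l has no predecessor
#4=i depends on [0:i]
#5=k has no predecessor
sources: [0:i, 1:j, 3:l, 5:k]
N(rest) = Σ N(rest − s) over sources s of rest; N(one piece) = 1:
  size 1 → [2]=1  [3]=1  [4]=1  [5]=1
  size 2 → [0,4]=1  [1,2]=1  [2,3]=2  [2,4]=2  [2,5]=2  [3,4]=2  [3,5]=2  [4,5]=2
  size 3 → [0,2,4]=3  [0,3,4]=3  [0,4,5]=3  [1,2,3]=3  [1,2,4]=3  [1,2,5]=3  [2,3,4]=6  [2,3,5]=6  [2,4,5]=6  [3,4,5]=6
  size 4 → [0,1,2,4]=6  [0,2,3,4]=12  [0,2,4,5]=12  [0,3,4,5]=12  [1,2,3,4]=12  [1,2,3,5]=12  [1,2,4,5]=12  [2,3,4,5]=24
  first=0(i) contributes 60
  first=1(j) contributes 60
  first=3(l) contributes 30
  first=5(k) contributes 30
|[w]| = 180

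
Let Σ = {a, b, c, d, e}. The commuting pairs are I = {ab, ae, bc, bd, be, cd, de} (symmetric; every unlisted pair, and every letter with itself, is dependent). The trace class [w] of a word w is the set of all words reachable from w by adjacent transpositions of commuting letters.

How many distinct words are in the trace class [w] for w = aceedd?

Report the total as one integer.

0(a) covers ∅
1(c) covers 0:a
2(e) covers 1:c
3(e) covers 2:e
4(d) covers 0:a
5(d) covers 4:d
floor of heap: 0:a
completions by unplaced set U, small U first (add the entries for U minus each lowest piece of U):
  |U|=1: {3}:1  {5}:1
  |U|=2: {2,3}:1  {3,5}:2  {4,5}:1
  |U|=3: {1,2,3}:1  {2,3,5}:3  {3,4,5}:3
  |U|=4: {1,2,3,5}:4  {2,3,4,5}:6
  start at 0(a): 10

10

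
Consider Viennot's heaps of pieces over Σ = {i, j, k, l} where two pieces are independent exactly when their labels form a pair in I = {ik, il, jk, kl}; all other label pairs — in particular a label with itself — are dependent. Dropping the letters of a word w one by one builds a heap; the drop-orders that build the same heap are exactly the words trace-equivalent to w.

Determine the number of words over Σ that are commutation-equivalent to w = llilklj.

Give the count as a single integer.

35

piece 0:l — minimal
piece 1:l rests on {0:l}
piece 2:i — minimal
piece 3:l rests on {1:l}
piece 4:k — minimal
piece 5:l rests on {3:l}
piece 6:j rests on {2:i, 5:l}
minimal pieces: {0:l, 2:i, 4:k}
ways to finish when only these pieces remain (= sum over removing one remaining piece with nothing left below it):
  1 left: {4}→1  {6}→1
  2 left: {2,6}→1  {4,6}→2  {5,6}→1
  3 left: {2,4,6}→3  {2,5,6}→2  {3,5,6}→1  {4,5,6}→3
  4 left: {1,3,5,6}→1  {2,3,5,6}→3  {2,4,5,6}→8  {3,4,5,6}→4
  5 left: {0,1,3,5,6}→1  {1,2,3,5,6}→4  {1,3,4,5,6}→5  {2,3,4,5,6}→15
  placing 0:l first → 24 extensions
  placing 2:i first → 6 extensions
  placing 4:k first → 5 extensions
total linear extensions = 35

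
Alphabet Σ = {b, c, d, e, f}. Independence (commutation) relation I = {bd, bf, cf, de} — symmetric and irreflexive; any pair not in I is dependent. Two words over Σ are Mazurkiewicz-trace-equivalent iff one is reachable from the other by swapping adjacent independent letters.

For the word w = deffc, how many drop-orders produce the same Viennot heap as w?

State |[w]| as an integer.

piece 0:d — minimal
piece 1:e — minimal
piece 2:f rests on {0:d, 1:e}
piece 3:f rests on {2:f}
piece 4:c rests on {0:d, 1:e}
minimal pieces: {0:d, 1:e}
ways to finish when only these pieces remain (= sum over removing one remaining piece with nothing left below it):
  1 left: {3}→1  {4}→1
  2 left: {2,3}→1  {3,4}→2
  3 left: {2,3,4}→3
  placing 0:d first → 3 extensions
  placing 1:e first → 3 extensions
total linear extensions = 6

6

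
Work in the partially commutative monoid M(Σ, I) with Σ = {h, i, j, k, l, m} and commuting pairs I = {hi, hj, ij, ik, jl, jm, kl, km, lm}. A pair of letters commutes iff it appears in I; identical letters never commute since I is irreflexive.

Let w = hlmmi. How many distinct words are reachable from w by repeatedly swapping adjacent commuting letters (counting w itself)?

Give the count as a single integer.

3

piece 0:h — minimal
piece 1:l rests on {0:h}
piece 2:m rests on {0:h}
piece 3:m rests on {2:m}
piece 4:i rests on {1:l, 3:m}
minimal pieces: {0:h}
ways to finish when only these pieces remain (= sum over removing one remaining piece with nothing left below it):
  1 left: {4}→1
  2 left: {1,4}→1  {3,4}→1
  3 left: {1,3,4}→2  {2,3,4}→1
  placing 0:h first → 3 extensions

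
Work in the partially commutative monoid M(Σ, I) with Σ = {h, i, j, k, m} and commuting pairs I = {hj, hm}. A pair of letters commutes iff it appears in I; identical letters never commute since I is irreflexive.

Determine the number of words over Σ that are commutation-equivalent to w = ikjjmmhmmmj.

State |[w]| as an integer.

#0=i has no predecessor
#1=k depends on [0:i]
#2=j depends on [1:k]
#3=j depends on [2:j]
#4=m depends on [3:j]
#5=m depends on [4:m]
#6=h depends on [1:k]
#7=m depends on [5:m]
#8=m depends on [7:m]
#9=m depends on [8:m]
#10=j depends on [9:m]
sources: [0:i]
N(rest) = Σ N(rest − s) over sources s of rest; N(one piece) = 1:
  size 1 → [6]=1  [10]=1
  size 2 → [6,10]=2  [9,10]=1
  size 3 → [6,9,10]=3  [8,9,10]=1
  size 4 → [6,8,9,10]=4  [7,8,9,10]=1
  size 5 → [5,7,8,9,10]=1  [6,7,8,9,10]=5
  size 6 → [4,5,7,8,9,10]=1  [5,6,7,8,9,10]=6
  size 7 → [3,4,5,7,8,9,10]=1  [4,5,6,7,8,9,10]=7
  size 8 → [2,3,4,5,7,8,9,10]=1  [3,4,5,6,7,8,9,10]=8
  size 9 → [2,3,4,5,6,7,8,9,10]=9
  first=0(i) contributes 9

9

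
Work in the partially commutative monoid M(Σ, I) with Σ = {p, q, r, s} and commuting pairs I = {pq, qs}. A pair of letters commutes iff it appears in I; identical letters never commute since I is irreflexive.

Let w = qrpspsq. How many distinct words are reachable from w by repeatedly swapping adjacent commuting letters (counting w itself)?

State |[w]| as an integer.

5

0(q) covers ∅
1(r) covers 0:q
2(p) covers 1:r
3(s) covers 2:p
4(p) covers 3:s
5(s) covers 4:p
6(q) covers 1:r
floor of heap: 0:q
completions by unplaced set U, small U first (add the entries for U minus each lowest piece of U):
  |U|=1: {5}:1  {6}:1
  |U|=2: {4,5}:1  {5,6}:2
  |U|=3: {3,4,5}:1  {4,5,6}:3
  |U|=4: {2,3,4,5}:1  {3,4,5,6}:4
  |U|=5: {2,3,4,5,6}:5
  start at 0(q): 5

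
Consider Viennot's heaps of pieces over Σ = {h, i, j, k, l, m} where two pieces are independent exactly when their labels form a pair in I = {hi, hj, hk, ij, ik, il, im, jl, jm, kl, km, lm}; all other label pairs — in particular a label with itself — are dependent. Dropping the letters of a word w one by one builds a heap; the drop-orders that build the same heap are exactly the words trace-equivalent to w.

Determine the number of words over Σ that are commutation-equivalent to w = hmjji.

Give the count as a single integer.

30

0(h) covers ∅
1(m) covers 0:h
2(j) covers ∅
3(j) covers 2:j
4(i) covers ∅
floor of heap: 0:h, 2:j, 4:i
completions by unplaced set U, small U first (add the entries for U minus each lowest piece of U):
  |U|=1: {1}:1  {3}:1  {4}:1
  |U|=2: {0,1}:1  {1,3}:2  {1,4}:2  {2,3}:1  {3,4}:2
  |U|=3: {0,1,3}:3  {0,1,4}:3  {1,2,3}:3  {1,3,4}:6  {2,3,4}:3
  start at 0(h): 12
  start at 2(j): 12
  start at 4(i): 6
sum over floor = 30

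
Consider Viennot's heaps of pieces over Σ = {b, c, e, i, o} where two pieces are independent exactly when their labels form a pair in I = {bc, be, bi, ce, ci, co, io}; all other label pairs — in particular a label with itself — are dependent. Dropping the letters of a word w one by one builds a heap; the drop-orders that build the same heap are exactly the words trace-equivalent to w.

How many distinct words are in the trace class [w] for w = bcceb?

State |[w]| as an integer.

30

0(b) covers ∅
1(c) covers ∅
2(c) covers 1:c
3(e) covers ∅
4(b) covers 0:b
floor of heap: 0:b, 1:c, 3:e
completions by unplaced set U, small U first (add the entries for U minus each lowest piece of U):
  |U|=1: {2}:1  {3}:1  {4}:1
  |U|=2: {0,4}:1  {1,2}:1  {2,3}:2  {2,4}:2  {3,4}:2
  |U|=3: {0,2,4}:3  {0,3,4}:3  {1,2,3}:3  {1,2,4}:3  {2,3,4}:6
  start at 0(b): 12
  start at 1(c): 12
  start at 3(e): 6
sum over floor = 30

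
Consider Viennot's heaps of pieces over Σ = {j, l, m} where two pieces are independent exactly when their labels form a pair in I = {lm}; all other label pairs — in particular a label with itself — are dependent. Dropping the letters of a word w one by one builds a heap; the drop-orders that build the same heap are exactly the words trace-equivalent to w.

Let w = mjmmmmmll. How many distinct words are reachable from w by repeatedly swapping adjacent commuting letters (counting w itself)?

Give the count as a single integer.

piece 0:m — minimal
piece 1:j rests on {0:m}
piece 2:m rests on {1:j}
piece 3:m rests on {2:m}
piece 4:m rests on {3:m}
piece 5:m rests on {4:m}
piece 6:m rests on {5:m}
piece 7:l rests on {1:j}
piece 8:l rests on {7:l}
minimal pieces: {0:m}
ways to finish when only these pieces remain (= sum over removing one remaining piece with nothing left below it):
  1 left: {6}→1  {8}→1
  2 left: {5,6}→1  {6,8}→2  {7,8}→1
  3 left: {4,5,6}→1  {5,6,8}→3  {6,7,8}→3
  4 left: {3,4,5,6}→1  {4,5,6,8}→4  {5,6,7,8}→6
  5 left: {2,3,4,5,6}→1  {3,4,5,6,8}→5  {4,5,6,7,8}→10
  6 left: {2,3,4,5,6,8}→6  {3,4,5,6,7,8}→15
  7 left: {2,3,4,5,6,7,8}→21
  placing 0:m first → 21 extensions

21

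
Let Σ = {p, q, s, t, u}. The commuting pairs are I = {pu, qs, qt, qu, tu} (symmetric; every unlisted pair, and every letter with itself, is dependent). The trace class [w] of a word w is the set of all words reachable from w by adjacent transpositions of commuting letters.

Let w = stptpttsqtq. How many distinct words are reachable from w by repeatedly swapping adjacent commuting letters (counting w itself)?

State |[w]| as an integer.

drop 0:s onto floor
drop 1:t onto {0:s}
drop 2:p onto {1:t}
drop 3:t onto {2:p}
drop 4:p onto {3:t}
drop 5:t onto {4:p}
drop 6:t onto {5:t}
drop 7:s onto {6:t}
drop 8:q onto {4:p}
drop 9:t onto {7:s}
drop 10:q onto {8:q}
ground layer = {0:s}
drop-orders for the pieces not yet dropped (sum over which currently-grounded one goes next):
  1 to go: {9} 1  {10} 1
  2 to go: {7,9} 1  {8,10} 1  {9,10} 2
  3 to go: {6,7,9} 1  {7,9,10} 3  {8,9,10} 3
  4 to go: {5,6,7,9} 1  {6,7,9,10} 4  {7,8,9,10} 6
  5 to go: {5,6,7,9,10} 5  {6,7,8,9,10} 10
  6 to go: {5,6,7,8,9,10} 15
  7 to go: {4,5,6,7,8,9,10} 15
  8 to go: {3,4,5,6,7,8,9,10} 15
  9 to go: {2,3,4,5,6,7,8,9,10} 15
  if 0:s drops first: 15 orders

15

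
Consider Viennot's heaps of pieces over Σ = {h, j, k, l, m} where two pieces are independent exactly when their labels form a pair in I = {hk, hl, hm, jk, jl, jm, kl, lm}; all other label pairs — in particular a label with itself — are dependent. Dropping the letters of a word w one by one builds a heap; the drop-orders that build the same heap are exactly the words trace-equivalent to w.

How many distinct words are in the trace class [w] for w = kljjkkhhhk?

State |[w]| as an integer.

1260

0(k) covers ∅
1(l) covers ∅
2(j) covers ∅
3(j) covers 2:j
4(k) covers 0:k
5(k) covers 4:k
6(h) covers 3:j
7(h) covers 6:h
8(h) covers 7:h
9(k) covers 5:k
floor of heap: 0:k, 1:l, 2:j
completions by unplaced set U, small U first (add the entries for U minus each lowest piece of U):
  |U|=1: {1}:1  {8}:1  {9}:1
  |U|=2: {1,8}:2  {1,9}:2  {5,9}:1  {7,8}:1  {8,9}:2
  |U|=3: {1,5,9}:3  {1,7,8}:3  {1,8,9}:6  {4,5,9}:1  {5,8,9}:3  {6,7,8}:1  {7,8,9}:3
  |U|=4: {0,4,5,9}:1  {1,4,5,9}:4  {1,5,8,9}:12  {1,6,7,8}:4  {1,7,8,9}:12  {3,6,7,8}:1  {4,5,8,9}:4  {5,7,8,9}:6  {6,7,8,9}:4
  |U|=5: {0,1,4,5,9}:5  {0,4,5,8,9}:5  {1,3,6,7,8}:5  {1,4,5,8,9}:20  {1,5,7,8,9}:30  {1,6,7,8,9}:20  {2,3,6,7,8}:1  {3,6,7,8,9}:5  {4,5,7,8,9}:10  {5,6,7,8,9}:10
  |U|=6: {0,1,4,5,8,9}:30  {0,4,5,7,8,9}:15  {1,2,3,6,7,8}:6  {1,3,6,7,8,9}:30  {1,4,5,7,8,9}:60  {1,5,6,7,8,9}:60  {2,3,6,7,8,9}:6  {3,5,6,7,8,9}:15  {4,5,6,7,8,9}:20
  |U|=7: {0,1,4,5,7,8,9}:105  {0,4,5,6,7,8,9}:35  {1,2,3,6,7,8,9}:42  {1,3,5,6,7,8,9}:105  {1,4,5,6,7,8,9}:140  {2,3,5,6,7,8,9}:21  {3,4,5,6,7,8,9}:35
  |U|=8: {0,1,4,5,6,7,8,9}:280  {0,3,4,5,6,7,8,9}:70  {1,2,3,5,6,7,8,9}:168  {1,3,4,5,6,7,8,9}:280  {2,3,4,5,6,7,8,9}:56
  start at 0(k): 504
  start at 1(l): 126
  start at 2(j): 630
sum over floor = 1260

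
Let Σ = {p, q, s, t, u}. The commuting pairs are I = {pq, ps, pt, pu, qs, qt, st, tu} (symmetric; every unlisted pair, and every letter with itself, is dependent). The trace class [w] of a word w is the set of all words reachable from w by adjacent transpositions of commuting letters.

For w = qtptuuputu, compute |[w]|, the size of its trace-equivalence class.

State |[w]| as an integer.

0(q) covers ∅
1(t) covers ∅
2(p) covers ∅
3(t) covers 1:t
4(u) covers 0:q
5(u) covers 4:u
6(p) covers 2:p
7(u) covers 5:u
8(t) covers 3:t
9(u) covers 7:u
floor of heap: 0:q, 1:t, 2:p
completions by unplaced set U, small U first (add the entries for U minus each lowest piece of U):
  |U|=1: {6}:1  {8}:1  {9}:1
  |U|=2: {2,6}:1  {3,8}:1  {6,8}:2  {6,9}:2  {7,9}:1  {8,9}:2
  |U|=3: {1,3,8}:1  {2,6,8}:3  {2,6,9}:3  {3,6,8}:3  {3,8,9}:3  {5,7,9}:1  {6,7,9}:3  {6,8,9}:6  {7,8,9}:3
  |U|=4: {1,3,6,8}:4  {1,3,8,9}:4  {2,3,6,8}:6  {2,6,7,9}:6  {2,6,8,9}:12  {3,6,8,9}:12  {3,7,8,9}:6  {4,5,7,9}:1  {5,6,7,9}:4  {5,7,8,9}:4  {6,7,8,9}:12
  |U|=5: {0,4,5,7,9}:1  {1,2,3,6,8}:10  {1,3,6,8,9}:20  {1,3,7,8,9}:10  {2,3,6,8,9}:30  {2,5,6,7,9}:10  {2,6,7,8,9}:30  {3,5,7,8,9}:10  {3,6,7,8,9}:30  {4,5,6,7,9}:5  {4,5,7,8,9}:5  {5,6,7,8,9}:20
  |U|=6: {0,4,5,6,7,9}:6  {0,4,5,7,8,9}:6  {1,2,3,6,8,9}:60  {1,3,5,7,8,9}:20  {1,3,6,7,8,9}:60  {2,3,6,7,8,9}:90  {2,4,5,6,7,9}:15  {2,5,6,7,8,9}:60  {3,4,5,7,8,9}:15  {3,5,6,7,8,9}:60  {4,5,6,7,8,9}:30
  |U|=7: {0,2,4,5,6,7,9}:21  {0,3,4,5,7,8,9}:21  {0,4,5,6,7,8,9}:42  {1,2,3,6,7,8,9}:210  {1,3,4,5,7,8,9}:35  {1,3,5,6,7,8,9}:140  {2,3,5,6,7,8,9}:210  {2,4,5,6,7,8,9}:105  {3,4,5,6,7,8,9}:105
  |U|=8: {0,1,3,4,5,7,8,9}:56  {0,2,4,5,6,7,8,9}:168  {0,3,4,5,6,7,8,9}:168  {1,2,3,5,6,7,8,9}:560  {1,3,4,5,6,7,8,9}:280  {2,3,4,5,6,7,8,9}:420
  start at 0(q): 1260
  start at 1(t): 756
  start at 2(p): 504
sum over floor = 2520

2520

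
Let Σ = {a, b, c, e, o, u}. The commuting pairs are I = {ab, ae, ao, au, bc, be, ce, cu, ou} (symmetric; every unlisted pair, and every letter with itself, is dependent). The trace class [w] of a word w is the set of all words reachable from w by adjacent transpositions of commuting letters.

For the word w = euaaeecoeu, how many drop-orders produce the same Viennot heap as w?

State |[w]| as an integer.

35

0(e) covers ∅
1(u) covers 0:e
2(a) covers ∅
3(a) covers 2:a
4(e) covers 1:u
5(e) covers 4:e
6(c) covers 3:a
7(o) covers 5:e, 6:c
8(e) covers 7:o
9(u) covers 8:e
floor of heap: 0:e, 2:a
completions by unplaced set U, small U first (add the entries for U minus each lowest piece of U):
  |U|=1: {9}:1
  |U|=2: {8,9}:1
  |U|=3: {7,8,9}:1
  |U|=4: {5,7,8,9}:1  {6,7,8,9}:1
  |U|=5: {3,6,7,8,9}:1  {4,5,7,8,9}:1  {5,6,7,8,9}:2
  |U|=6: {1,4,5,7,8,9}:1  {2,3,6,7,8,9}:1  {3,5,6,7,8,9}:3  {4,5,6,7,8,9}:3
  |U|=7: {0,1,4,5,7,8,9}:1  {1,4,5,6,7,8,9}:4  {2,3,5,6,7,8,9}:4  {3,4,5,6,7,8,9}:6
  |U|=8: {0,1,4,5,6,7,8,9}:5  {1,3,4,5,6,7,8,9}:10  {2,3,4,5,6,7,8,9}:10
  start at 0(e): 20
  start at 2(a): 15
sum over floor = 35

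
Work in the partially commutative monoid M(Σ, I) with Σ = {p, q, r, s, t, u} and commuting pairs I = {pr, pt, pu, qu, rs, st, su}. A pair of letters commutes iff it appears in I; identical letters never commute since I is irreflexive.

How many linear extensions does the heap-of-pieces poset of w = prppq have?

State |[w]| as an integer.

4

piece 0:p — minimal
piece 1:r — minimal
piece 2:p rests on {0:p}
piece 3:p rests on {2:p}
piece 4:q rests on {1:r, 3:p}
minimal pieces: {0:p, 1:r}
ways to finish when only these pieces remain (= sum over removing one remaining piece with nothing left below it):
  1 left: {4}→1
  2 left: {1,4}→1  {3,4}→1
  3 left: {1,3,4}→2  {2,3,4}→1
  placing 0:p first → 3 extensions
  placing 1:r first → 1 extensions
total linear extensions = 4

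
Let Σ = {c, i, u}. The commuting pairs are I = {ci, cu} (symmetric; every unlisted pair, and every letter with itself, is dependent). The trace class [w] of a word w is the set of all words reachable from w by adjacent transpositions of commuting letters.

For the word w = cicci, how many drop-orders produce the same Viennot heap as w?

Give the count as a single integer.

piece 0:c — minimal
piece 1:i — minimal
piece 2:c rests on {0:c}
piece 3:c rests on {2:c}
piece 4:i rests on {1:i}
minimal pieces: {0:c, 1:i}
ways to finish when only these pieces remain (= sum over removing one remaining piece with nothing left below it):
  1 left: {3}→1  {4}→1
  2 left: {1,4}→1  {2,3}→1  {3,4}→2
  3 left: {0,2,3}→1  {1,3,4}→3  {2,3,4}→3
  placing 0:c first → 6 extensions
  placing 1:i first → 4 extensions
total linear extensions = 10

10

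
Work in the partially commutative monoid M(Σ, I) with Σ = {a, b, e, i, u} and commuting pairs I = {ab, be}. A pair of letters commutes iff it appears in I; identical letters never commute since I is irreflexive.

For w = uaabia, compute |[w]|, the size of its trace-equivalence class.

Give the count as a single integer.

piece 0:u — minimal
piece 1:a rests on {0:u}
piece 2:a rests on {1:a}
piece 3:b rests on {0:u}
piece 4:i rests on {2:a, 3:b}
piece 5:a rests on {4:i}
minimal pieces: {0:u}
ways to finish when only these pieces remain (= sum over removing one remaining piece with nothing left below it):
  1 left: {5}→1
  2 left: {4,5}→1
  3 left: {2,4,5}→1  {3,4,5}→1
  4 left: {1,2,4,5}→1  {2,3,4,5}→2
  placing 0:u first → 3 extensions

3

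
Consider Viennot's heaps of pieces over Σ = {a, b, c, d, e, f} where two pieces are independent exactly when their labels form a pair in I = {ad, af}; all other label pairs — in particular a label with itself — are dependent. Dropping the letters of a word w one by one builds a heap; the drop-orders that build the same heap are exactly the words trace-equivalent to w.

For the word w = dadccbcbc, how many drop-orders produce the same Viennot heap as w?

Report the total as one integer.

0(d) covers ∅
1(a) covers ∅
2(d) covers 0:d
3(c) covers 1:a, 2:d
4(c) covers 3:c
5(b) covers 4:c
6(c) covers 5:b
7(b) covers 6:c
8(c) covers 7:b
floor of heap: 0:d, 1:a
completions by unplaced set U, small U first (add the entries for U minus each lowest piece of U):
  |U|=1: {8}:1
  |U|=2: {7,8}:1
  |U|=3: {6,7,8}:1
  |U|=4: {5,6,7,8}:1
  |U|=5: {4,5,6,7,8}:1
  |U|=6: {3,4,5,6,7,8}:1
  |U|=7: {1,3,4,5,6,7,8}:1  {2,3,4,5,6,7,8}:1
  start at 0(d): 2
  start at 1(a): 1
sum over floor = 3

3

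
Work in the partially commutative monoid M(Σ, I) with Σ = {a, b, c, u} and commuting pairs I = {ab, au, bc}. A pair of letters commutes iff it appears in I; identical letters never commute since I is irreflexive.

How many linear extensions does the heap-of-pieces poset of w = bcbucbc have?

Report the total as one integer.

9

#0=b has no predecessor
#1=c has no predecessor
#2=b depends on [0:b]
#3=u depends on [1:c, 2:b]
#4=c depends on [3:u]
#5=b depends on [3:u]
#6=c depends on [4:c]
sources: [0:b, 1:c]
N(rest) = Σ N(rest − s) over sources s of rest; N(one piece) = 1:
  size 1 → [5]=1  [6]=1
  size 2 → [4,6]=1  [5,6]=2
  size 3 → [4,5,6]=3
  size 4 → [3,4,5,6]=3
  size 5 → [1,3,4,5,6]=3  [2,3,4,5,6]=3
  first=0(b) contributes 6
  first=1(c) contributes 3
|[w]| = 9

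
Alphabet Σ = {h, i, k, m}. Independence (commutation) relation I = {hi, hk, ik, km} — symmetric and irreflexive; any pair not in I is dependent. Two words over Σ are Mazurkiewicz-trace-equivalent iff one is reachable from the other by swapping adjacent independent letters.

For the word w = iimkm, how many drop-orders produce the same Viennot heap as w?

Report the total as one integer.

0(i) covers ∅
1(i) covers 0:i
2(m) covers 1:i
3(k) covers ∅
4(m) covers 2:m
floor of heap: 0:i, 3:k
completions by unplaced set U, small U first (add the entries for U minus each lowest piece of U):
  |U|=1: {3}:1  {4}:1
  |U|=2: {2,4}:1  {3,4}:2
  |U|=3: {1,2,4}:1  {2,3,4}:3
  start at 0(i): 4
  start at 3(k): 1
sum over floor = 5

5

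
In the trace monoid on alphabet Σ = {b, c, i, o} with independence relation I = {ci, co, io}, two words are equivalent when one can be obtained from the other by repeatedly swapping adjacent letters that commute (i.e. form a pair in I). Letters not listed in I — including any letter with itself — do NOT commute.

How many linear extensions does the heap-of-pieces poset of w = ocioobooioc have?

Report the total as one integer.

400

drop 0:o onto floor
drop 1:c onto floor
drop 2:i onto floor
drop 3:o onto {0:o}
drop 4:o onto {3:o}
drop 5:b onto {1:c, 2:i, 4:o}
drop 6:o onto {5:b}
drop 7:o onto {6:o}
drop 8:i onto {5:b}
drop 9:o onto {7:o}
drop 10:c onto {5:b}
ground layer = {0:o, 1:c, 2:i}
drop-orders for the pieces not yet dropped (sum over which currently-grounded one goes next):
  1 to go: {8} 1  {9} 1  {10} 1
  2 to go: {7,9} 1  {8,9} 2  {8,10} 2  {9,10} 2
  3 to go: {6,7,9} 1  {7,8,9} 3  {7,9,10} 3  {8,9,10} 6
  4 to go: {6,7,8,9} 4  {6,7,9,10} 4  {7,8,9,10} 12
  5 to go: {6,7,8,9,10} 20
  6 to go: {5,6,7,8,9,10} 20
  7 to go: {1,5,6,7,8,9,10} 20  {2,5,6,7,8,9,10} 20  {4,5,6,7,8,9,10} 20
  8 to go: {1,2,5,6,7,8,9,10} 40  {1,4,5,6,7,8,9,10} 40  {2,4,5,6,7,8,9,10} 40  {3,4,5,6,7,8,9,10} 20
  9 to go: {0,3,4,5,6,7,8,9,10} 20  {1,2,4,5,6,7,8,9,10} 120  {1,3,4,5,6,7,8,9,10} 60  {2,3,4,5,6,7,8,9,10} 60
  if 0:o drops first: 240 orders
  if 1:c drops first: 80 orders
  if 2:i drops first: 80 orders
heap linearizations: 400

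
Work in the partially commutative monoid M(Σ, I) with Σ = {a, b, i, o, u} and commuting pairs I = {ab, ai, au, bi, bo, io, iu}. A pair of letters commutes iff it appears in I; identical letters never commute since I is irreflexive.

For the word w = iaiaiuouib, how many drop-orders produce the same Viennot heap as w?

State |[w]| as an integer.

630

drop 0:i onto floor
drop 1:a onto floor
drop 2:i onto {0:i}
drop 3:a onto {1:a}
drop 4:i onto {2:i}
drop 5:u onto floor
drop 6:o onto {3:a, 5:u}
drop 7:u onto {6:o}
drop 8:i onto {4:i}
drop 9:b onto {7:u}
ground layer = {0:i, 1:a, 5:u}
drop-orders for the pieces not yet dropped (sum over which currently-grounded one goes next):
  1 to go: {8} 1  {9} 1
  2 to go: {4,8} 1  {7,9} 1  {8,9} 2
  3 to go: {2,4,8} 1  {4,8,9} 3  {6,7,9} 1  {7,8,9} 3
  4 to go: {0,2,4,8} 1  {2,4,8,9} 4  {3,6,7,9} 1  {4,7,8,9} 6  {5,6,7,9} 1  {6,7,8,9} 4
  5 to go: {0,2,4,8,9} 5  {1,3,6,7,9} 1  {2,4,7,8,9} 10  {3,5,6,7,9} 2  {3,6,7,8,9} 5  {4,6,7,8,9} 10  {5,6,7,8,9} 5
  6 to go: {0,2,4,7,8,9} 15  {1,3,5,6,7,9} 3  {1,3,6,7,8,9} 6  {2,4,6,7,8,9} 20  {3,4,6,7,8,9} 15  {3,5,6,7,8,9} 12  {4,5,6,7,8,9} 15
  7 to go: {0,2,4,6,7,8,9} 35  {1,3,4,6,7,8,9} 21  {1,3,5,6,7,8,9} 21  {2,3,4,6,7,8,9} 35  {2,4,5,6,7,8,9} 35  {3,4,5,6,7,8,9} 42
  8 to go: {0,2,3,4,6,7,8,9} 70  {0,2,4,5,6,7,8,9} 70  {1,2,3,4,6,7,8,9} 56  {1,3,4,5,6,7,8,9} 84  {2,3,4,5,6,7,8,9} 112
  if 0:i drops first: 252 orders
  if 1:a drops first: 252 orders
  if 5:u drops first: 126 orders
heap linearizations: 630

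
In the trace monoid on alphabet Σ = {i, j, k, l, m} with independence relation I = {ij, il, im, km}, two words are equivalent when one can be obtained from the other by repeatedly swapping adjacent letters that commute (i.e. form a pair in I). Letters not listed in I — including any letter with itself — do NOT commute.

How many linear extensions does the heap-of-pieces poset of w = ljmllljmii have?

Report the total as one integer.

drop 0:l onto floor
drop 1:j onto {0:l}
drop 2:m onto {1:j}
drop 3:l onto {2:m}
drop 4:l onto {3:l}
drop 5:l onto {4:l}
drop 6:j onto {5:l}
drop 7:m onto {6:j}
drop 8:i onto floor
drop 9:i onto {8:i}
ground layer = {0:l, 8:i}
drop-orders for the pieces not yet dropped (sum over which currently-grounded one goes next):
  1 to go: {7} 1  {9} 1
  2 to go: {6,7} 1  {7,9} 2  {8,9} 1
  3 to go: {5,6,7} 1  {6,7,9} 3  {7,8,9} 3
  4 to go: {4,5,6,7} 1  {5,6,7,9} 4  {6,7,8,9} 6
  5 to go: {3,4,5,6,7} 1  {4,5,6,7,9} 5  {5,6,7,8,9} 10
  6 to go: {2,3,4,5,6,7} 1  {3,4,5,6,7,9} 6  {4,5,6,7,8,9} 15
  7 to go: {1,2,3,4,5,6,7} 1  {2,3,4,5,6,7,9} 7  {3,4,5,6,7,8,9} 21
  8 to go: {0,1,2,3,4,5,6,7} 1  {1,2,3,4,5,6,7,9} 8  {2,3,4,5,6,7,8,9} 28
  if 0:l drops first: 36 orders
  if 8:i drops first: 9 orders
heap linearizations: 45

45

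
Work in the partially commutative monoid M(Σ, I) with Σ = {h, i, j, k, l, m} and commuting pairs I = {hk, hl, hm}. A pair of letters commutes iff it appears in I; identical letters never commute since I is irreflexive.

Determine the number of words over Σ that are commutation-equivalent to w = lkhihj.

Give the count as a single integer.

piece 0:l — minimal
piece 1:k rests on {0:l}
piece 2:h — minimal
piece 3:i rests on {1:k, 2:h}
piece 4:h rests on {3:i}
piece 5:j rests on {4:h}
minimal pieces: {0:l, 2:h}
ways to finish when only these pieces remain (= sum over removing one remaining piece with nothing left below it):
  1 left: {5}→1
  2 left: {4,5}→1
  3 left: {3,4,5}→1
  4 left: {1,3,4,5}→1  {2,3,4,5}→1
  placing 0:l first → 2 extensions
  placing 2:h first → 1 extensions
total linear extensions = 3

3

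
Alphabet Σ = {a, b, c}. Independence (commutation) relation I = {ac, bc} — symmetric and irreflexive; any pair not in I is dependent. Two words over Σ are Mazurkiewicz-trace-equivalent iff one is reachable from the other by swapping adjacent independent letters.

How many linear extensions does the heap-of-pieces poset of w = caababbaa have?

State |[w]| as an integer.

drop 0:c onto floor
drop 1:a onto floor
drop 2:a onto {1:a}
drop 3:b onto {2:a}
drop 4:a onto {3:b}
drop 5:b onto {4:a}
drop 6:b onto {5:b}
drop 7:a onto {6:b}
drop 8:a onto {7:a}
ground layer = {0:c, 1:a}
drop-orders for the pieces not yet dropped (sum over which currently-grounded one goes next):
  1 to go: {0} 1  {8} 1
  2 to go: {0,8} 2  {7,8} 1
  3 to go: {0,7,8} 3  {6,7,8} 1
  4 to go: {0,6,7,8} 4  {5,6,7,8} 1
  5 to go: {0,5,6,7,8} 5  {4,5,6,7,8} 1
  6 to go: {0,4,5,6,7,8} 6  {3,4,5,6,7,8} 1
  7 to go: {0,3,4,5,6,7,8} 7  {2,3,4,5,6,7,8} 1
  if 0:c drops first: 1 orders
  if 1:a drops first: 8 orders
heap linearizations: 9

9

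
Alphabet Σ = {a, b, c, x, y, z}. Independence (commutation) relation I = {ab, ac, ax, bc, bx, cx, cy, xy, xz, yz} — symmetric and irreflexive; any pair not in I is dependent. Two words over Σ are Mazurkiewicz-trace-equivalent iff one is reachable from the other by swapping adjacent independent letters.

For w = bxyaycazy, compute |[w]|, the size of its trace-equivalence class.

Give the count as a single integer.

117

drop 0:b onto floor
drop 1:x onto floor
drop 2:y onto {0:b}
drop 3:a onto {2:y}
drop 4:y onto {3:a}
drop 5:c onto floor
drop 6:a onto {4:y}
drop 7:z onto {5:c, 6:a}
drop 8:y onto {6:a}
ground layer = {0:b, 1:x, 5:c}
drop-orders for the pieces not yet dropped (sum over which currently-grounded one goes next):
  1 to go: {1} 1  {7} 1  {8} 1
  2 to go: {1,7} 2  {1,8} 2  {5,7} 1  {7,8} 2
  3 to go: {1,5,7} 3  {1,7,8} 6  {5,7,8} 3  {6,7,8} 2
  4 to go: {1,5,7,8} 12  {1,6,7,8} 8  {4,6,7,8} 2  {5,6,7,8} 5
  5 to go: {1,4,6,7,8} 10  {1,5,6,7,8} 25  {3,4,6,7,8} 2  {4,5,6,7,8} 7
  6 to go: {1,3,4,6,7,8} 12  {1,4,5,6,7,8} 42  {2,3,4,6,7,8} 2  {3,4,5,6,7,8} 9
  7 to go: {0,2,3,4,6,7,8} 2  {1,2,3,4,6,7,8} 14  {1,3,4,5,6,7,8} 63  {2,3,4,5,6,7,8} 11
  if 0:b drops first: 88 orders
  if 1:x drops first: 13 orders
  if 5:c drops first: 16 orders
heap linearizations: 117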